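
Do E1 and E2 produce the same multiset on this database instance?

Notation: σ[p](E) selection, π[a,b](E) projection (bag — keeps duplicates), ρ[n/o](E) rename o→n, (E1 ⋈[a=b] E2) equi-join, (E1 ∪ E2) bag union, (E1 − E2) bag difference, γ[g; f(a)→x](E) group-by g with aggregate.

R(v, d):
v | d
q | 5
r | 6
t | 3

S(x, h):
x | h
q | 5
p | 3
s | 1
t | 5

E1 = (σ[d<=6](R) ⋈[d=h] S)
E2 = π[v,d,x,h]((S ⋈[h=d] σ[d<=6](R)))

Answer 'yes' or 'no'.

E1 subexpression sizes:
  R → 3
  σ[d<=6](R) → 3
  S → 4
  (σ[d<=6](R) ⋈[d=h] S) → 3
E2 subexpression sizes:
  S → 4
  R → 3
  σ[d<=6](R) → 3
  (S ⋈[h=d] σ[d<=6](R)) → 3
  π[v,d,x,h]((S ⋈[h=d] σ[d<=6](R))) → 3

E1 and E2 produce the same multiset:
v | d | x | h
q | 5 | q | 5
q | 5 | t | 5
t | 3 | p | 3

yes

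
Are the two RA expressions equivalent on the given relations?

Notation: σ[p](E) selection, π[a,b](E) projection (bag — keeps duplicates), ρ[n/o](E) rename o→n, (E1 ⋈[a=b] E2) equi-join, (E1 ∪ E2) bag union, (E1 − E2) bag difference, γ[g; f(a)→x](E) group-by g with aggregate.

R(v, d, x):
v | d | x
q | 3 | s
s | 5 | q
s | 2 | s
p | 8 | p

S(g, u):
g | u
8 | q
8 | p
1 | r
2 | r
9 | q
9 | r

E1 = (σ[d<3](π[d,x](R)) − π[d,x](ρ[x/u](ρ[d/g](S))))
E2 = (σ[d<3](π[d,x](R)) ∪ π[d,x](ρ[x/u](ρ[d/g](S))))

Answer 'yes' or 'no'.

E1 stepwise |·|:
  R → 4
  π[d,x](R) → 4
  σ[d<3](π[d,x](R)) → 1
  S → 6
  ρ[d/g](S) → 6
  ρ[x/u](ρ[d/g](S)) → 6
  π[d,x](ρ[x/u](ρ[d/g](S))) → 6
  (σ[d<3](π[d,x](R)) − π[d,x](ρ[x/u](ρ[d/g](S)))) → 1
E2 stepwise |·|:
  R → 4
  π[d,x](R) → 4
  σ[d<3](π[d,x](R)) → 1
  S → 6
  ρ[d/g](S) → 6
  ρ[x/u](ρ[d/g](S)) → 6
  π[d,x](ρ[x/u](ρ[d/g](S))) → 6
  (σ[d<3](π[d,x](R)) ∪ π[d,x](ρ[x/u](ρ[d/g](S)))) → 7

E1 result:
d | x
2 | s
E2 result:
d | x
1 | r
2 | r
2 | s
8 | p
8 | q
9 | q
9 | r
Witness: (8, 'q') appears 0× in E1 but 1× in E2.

no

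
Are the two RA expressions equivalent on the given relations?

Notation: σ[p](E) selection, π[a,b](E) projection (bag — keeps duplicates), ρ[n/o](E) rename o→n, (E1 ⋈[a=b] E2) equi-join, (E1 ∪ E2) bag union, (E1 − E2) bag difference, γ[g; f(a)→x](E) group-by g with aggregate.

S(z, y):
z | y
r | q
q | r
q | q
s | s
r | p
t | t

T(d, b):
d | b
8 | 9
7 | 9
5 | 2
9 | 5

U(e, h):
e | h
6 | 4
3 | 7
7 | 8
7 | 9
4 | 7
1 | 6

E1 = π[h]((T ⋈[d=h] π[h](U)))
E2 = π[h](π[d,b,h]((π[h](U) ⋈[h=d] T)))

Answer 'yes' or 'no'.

E1 subexpression sizes:
  T → 4
  U → 6
  π[h](U) → 6
  (T ⋈[d=h] π[h](U)) → 4
  π[h]((T ⋈[d=h] π[h](U))) → 4
E2 subexpression sizes:
  U → 6
  π[h](U) → 6
  T → 4
  (π[h](U) ⋈[h=d] T) → 4
  π[d,b,h]((π[h](U) ⋈[h=d] T)) → 4
  π[h](π[d,b,h]((π[h](U) ⋈[h=d] T))) → 4

E1 and E2 produce the same multiset:
h
7
7
8
9

yes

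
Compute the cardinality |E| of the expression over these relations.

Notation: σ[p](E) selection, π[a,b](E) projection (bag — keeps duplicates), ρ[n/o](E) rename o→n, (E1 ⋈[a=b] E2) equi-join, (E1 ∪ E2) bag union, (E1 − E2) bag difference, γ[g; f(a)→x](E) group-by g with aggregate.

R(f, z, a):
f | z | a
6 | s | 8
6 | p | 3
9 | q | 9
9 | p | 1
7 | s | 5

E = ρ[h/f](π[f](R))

Stepwise |·|:
  R → 5
  π[f](R) → 5
  ρ[h/f](π[f](R)) → 5

|E| = 5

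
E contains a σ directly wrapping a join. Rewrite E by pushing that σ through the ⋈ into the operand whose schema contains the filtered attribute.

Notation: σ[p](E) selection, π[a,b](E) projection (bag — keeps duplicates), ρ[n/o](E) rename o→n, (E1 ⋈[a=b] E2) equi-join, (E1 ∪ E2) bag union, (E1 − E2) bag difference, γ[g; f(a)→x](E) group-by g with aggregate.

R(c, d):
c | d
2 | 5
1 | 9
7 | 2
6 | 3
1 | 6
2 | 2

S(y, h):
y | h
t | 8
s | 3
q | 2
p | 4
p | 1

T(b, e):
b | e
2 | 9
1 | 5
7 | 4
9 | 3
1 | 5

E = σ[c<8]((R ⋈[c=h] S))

σ filters on c, owned by the left side.
E' = (σ[c<8](R) ⋈[c=h] S)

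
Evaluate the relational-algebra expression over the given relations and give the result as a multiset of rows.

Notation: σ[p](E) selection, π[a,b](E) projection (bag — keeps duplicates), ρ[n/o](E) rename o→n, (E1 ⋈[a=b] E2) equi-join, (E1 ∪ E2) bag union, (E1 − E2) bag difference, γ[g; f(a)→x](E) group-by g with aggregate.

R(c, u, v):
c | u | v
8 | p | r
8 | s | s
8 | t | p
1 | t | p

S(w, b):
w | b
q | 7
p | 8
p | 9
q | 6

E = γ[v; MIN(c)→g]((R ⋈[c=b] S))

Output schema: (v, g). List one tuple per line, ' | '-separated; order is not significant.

Subexpression sizes:
  R → 4
  S → 4
  (R ⋈[c=b] S) → 3
  γ[v; MIN(c)→g]((R ⋈[c=b] S)) → 3

== RESULT ==
v | g
p | 8
r | 8
s | 8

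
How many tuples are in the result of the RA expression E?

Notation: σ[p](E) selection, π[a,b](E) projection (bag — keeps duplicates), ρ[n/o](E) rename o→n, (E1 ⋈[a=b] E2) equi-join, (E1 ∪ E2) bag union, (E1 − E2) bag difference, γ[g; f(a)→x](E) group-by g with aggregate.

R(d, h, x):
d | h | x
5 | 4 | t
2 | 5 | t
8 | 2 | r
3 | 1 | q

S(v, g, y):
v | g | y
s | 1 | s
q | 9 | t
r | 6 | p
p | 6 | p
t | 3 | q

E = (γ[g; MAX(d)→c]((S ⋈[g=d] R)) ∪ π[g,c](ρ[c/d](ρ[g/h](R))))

Row counts bottom-up:
  S → 5
  R → 4
  (S ⋈[g=d] R) → 1
  γ[g; MAX(d)→c]((S ⋈[g=d] R)) → 1
  R → 4
  ρ[g/h](R) → 4
  ρ[c/d](ρ[g/h](R)) → 4
  π[g,c](ρ[c/d](ρ[g/h](R))) → 4
  (γ[g; MAX(d)→c]((S ⋈[g=d] R)) ∪ π[g,c](ρ[c/d](ρ[g/h](R)))) → 5

|E| = 5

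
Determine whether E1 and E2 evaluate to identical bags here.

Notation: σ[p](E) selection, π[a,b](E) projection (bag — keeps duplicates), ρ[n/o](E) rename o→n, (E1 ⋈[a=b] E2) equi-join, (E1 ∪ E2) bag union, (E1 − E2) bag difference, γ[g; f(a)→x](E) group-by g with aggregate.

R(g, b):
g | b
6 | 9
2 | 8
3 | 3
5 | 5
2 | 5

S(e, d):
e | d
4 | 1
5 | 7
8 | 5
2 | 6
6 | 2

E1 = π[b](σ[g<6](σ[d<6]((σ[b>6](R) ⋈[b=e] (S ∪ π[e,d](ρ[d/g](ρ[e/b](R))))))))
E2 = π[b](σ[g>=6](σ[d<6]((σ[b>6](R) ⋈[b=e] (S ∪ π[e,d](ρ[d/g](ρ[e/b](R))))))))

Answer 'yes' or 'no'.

E1 row counts bottom-up:
  R → 5
  σ[b>6](R) → 2
  S → 5
  R → 5
  ρ[e/b](R) → 5
  ρ[d/g](ρ[e/b](R)) → 5
  π[e,d](ρ[d/g](ρ[e/b](R))) → 5
  (S ∪ π[e,d](ρ[d/g](ρ[e/b](R)))) → 10
  (σ[b>6](R) ⋈[b=e] (S ∪ π[e,d](ρ[d/g](ρ[e/b](R))))) → 3
  σ[d<6]((σ[b>6](R) ⋈[b=e] (S ∪ π[e,d](ρ[d/g](ρ[e/b](R)))))) → 2
  σ[g<6](σ[d<6]((σ[b>6](R) ⋈[b=e] (S ∪ π[e,d](ρ[d/g](ρ[e/b](R))))))) → 2
  π[b](σ[g<6](σ[d<6]((σ[b>6](R) ⋈[b=e] (S ∪ π[e,d](ρ[d/g](ρ[e/b](R)))))))) → 2
E2 row counts bottom-up:
  R → 5
  σ[b>6](R) → 2
  S → 5
  R → 5
  ρ[e/b](R) → 5
  ρ[d/g](ρ[e/b](R)) → 5
  π[e,d](ρ[d/g](ρ[e/b](R))) → 5
  (S ∪ π[e,d](ρ[d/g](ρ[e/b](R)))) → 10
  (σ[b>6](R) ⋈[b=e] (S ∪ π[e,d](ρ[d/g](ρ[e/b](R))))) → 3
  σ[d<6]((σ[b>6](R) ⋈[b=e] (S ∪ π[e,d](ρ[d/g](ρ[e/b](R)))))) → 2
  σ[g>=6](σ[d<6]((σ[b>6](R) ⋈[b=e] (S ∪ π[e,d](ρ[d/g](ρ[e/b](R))))))) → 0
  π[b](σ[g>=6](σ[d<6]((σ[b>6](R) ⋈[b=e] (S ∪ π[e,d](ρ[d/g](ρ[e/b](R)))))))) → 0

E1 result:
b
8
8
E2 result:
b
(0 rows)
Witness: (8,) appears 2× in E1 but 0× in E2.

no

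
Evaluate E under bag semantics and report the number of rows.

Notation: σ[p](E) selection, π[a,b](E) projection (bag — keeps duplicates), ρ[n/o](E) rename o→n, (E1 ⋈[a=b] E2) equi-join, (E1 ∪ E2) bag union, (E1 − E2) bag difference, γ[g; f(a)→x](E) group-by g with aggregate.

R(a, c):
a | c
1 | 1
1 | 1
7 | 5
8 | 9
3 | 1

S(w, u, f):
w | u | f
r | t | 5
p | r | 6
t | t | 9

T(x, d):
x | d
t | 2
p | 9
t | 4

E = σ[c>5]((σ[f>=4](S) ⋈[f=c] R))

Row counts bottom-up:
  S → 3
  σ[f>=4](S) → 3
  R → 5
  (σ[f>=4](S) ⋈[f=c] R) → 2
  σ[c>5]((σ[f>=4](S) ⋈[f=c] R)) → 1

|E| = 1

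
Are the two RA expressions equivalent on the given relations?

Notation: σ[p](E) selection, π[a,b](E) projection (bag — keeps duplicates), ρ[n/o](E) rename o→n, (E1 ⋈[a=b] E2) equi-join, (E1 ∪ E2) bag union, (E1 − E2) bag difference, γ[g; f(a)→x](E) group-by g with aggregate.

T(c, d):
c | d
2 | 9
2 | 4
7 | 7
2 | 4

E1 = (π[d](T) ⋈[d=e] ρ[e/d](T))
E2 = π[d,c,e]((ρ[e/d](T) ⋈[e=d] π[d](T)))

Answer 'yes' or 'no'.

E1 stepwise |·|:
  T → 4
  π[d](T) → 4
  T → 4
  ρ[e/d](T) → 4
  (π[d](T) ⋈[d=e] ρ[e/d](T)) → 6
E2 stepwise |·|:
  T → 4
  ρ[e/d](T) → 4
  T → 4
  π[d](T) → 4
  (ρ[e/d](T) ⋈[e=d] π[d](T)) → 6
  π[d,c,e]((ρ[e/d](T) ⋈[e=d] π[d](T))) → 6

E1 and E2 produce the same multiset:
d | c | e
4 | 2 | 4
4 | 2 | 4
4 | 2 | 4
4 | 2 | 4
7 | 7 | 7
9 | 2 | 9

yes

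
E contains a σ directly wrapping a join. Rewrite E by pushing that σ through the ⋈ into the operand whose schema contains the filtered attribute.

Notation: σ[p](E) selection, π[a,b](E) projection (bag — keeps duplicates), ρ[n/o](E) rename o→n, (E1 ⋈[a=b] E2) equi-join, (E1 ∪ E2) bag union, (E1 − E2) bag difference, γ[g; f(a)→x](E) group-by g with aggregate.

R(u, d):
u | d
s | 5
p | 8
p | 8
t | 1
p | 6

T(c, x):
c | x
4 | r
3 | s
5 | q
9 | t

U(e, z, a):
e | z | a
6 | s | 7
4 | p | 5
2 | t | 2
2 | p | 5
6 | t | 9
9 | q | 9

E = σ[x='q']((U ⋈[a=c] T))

σ filters on x, owned by the right side.
E' = (U ⋈[a=c] σ[x='q'](T))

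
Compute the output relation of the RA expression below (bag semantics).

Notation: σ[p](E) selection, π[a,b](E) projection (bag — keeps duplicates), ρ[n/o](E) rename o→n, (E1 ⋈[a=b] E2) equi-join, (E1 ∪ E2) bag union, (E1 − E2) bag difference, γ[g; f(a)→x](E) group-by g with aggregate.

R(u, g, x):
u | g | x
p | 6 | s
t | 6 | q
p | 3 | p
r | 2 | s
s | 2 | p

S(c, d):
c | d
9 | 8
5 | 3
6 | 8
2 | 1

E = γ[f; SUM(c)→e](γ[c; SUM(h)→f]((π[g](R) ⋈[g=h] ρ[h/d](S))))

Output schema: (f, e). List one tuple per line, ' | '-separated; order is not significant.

Stepwise |·|:
  R → 5
  π[g](R) → 5
  S → 4
  ρ[h/d](S) → 4
  (π[g](R) ⋈[g=h] ρ[h/d](S)) → 1
  γ[c; SUM(h)→f]((π[g](R) ⋈[g=h] ρ[h/d](S))) → 1
  γ[f; SUM(c)→e](γ[c; SUM(h)→f]((π[g](R) ⋈[g=h] ρ[h/d](S)))) → 1

== RESULT ==
f | e
3 | 5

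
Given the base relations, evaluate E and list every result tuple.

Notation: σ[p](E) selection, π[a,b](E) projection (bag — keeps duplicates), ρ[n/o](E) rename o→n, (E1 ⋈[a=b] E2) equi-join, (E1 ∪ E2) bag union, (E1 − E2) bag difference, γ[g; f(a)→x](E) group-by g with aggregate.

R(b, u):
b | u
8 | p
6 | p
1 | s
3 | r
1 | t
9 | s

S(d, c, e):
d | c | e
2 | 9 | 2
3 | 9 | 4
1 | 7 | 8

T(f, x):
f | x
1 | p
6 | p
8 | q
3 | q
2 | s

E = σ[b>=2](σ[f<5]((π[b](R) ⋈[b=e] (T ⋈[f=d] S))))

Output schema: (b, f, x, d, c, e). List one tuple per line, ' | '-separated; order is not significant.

Row counts bottom-up:
  R → 6
  π[b](R) → 6
  T → 5
  S → 3
  (T ⋈[f=d] S) → 3
  (π[b](R) ⋈[b=e] (T ⋈[f=d] S)) → 1
  σ[f<5]((π[b](R) ⋈[b=e] (T ⋈[f=d] S))) → 1
  σ[b>=2](σ[f<5]((π[b](R) ⋈[b=e] (T ⋈[f=d] S)))) → 1

== RESULT ==
b | f | x | d | c | e
8 | 1 | p | 1 | 7 | 8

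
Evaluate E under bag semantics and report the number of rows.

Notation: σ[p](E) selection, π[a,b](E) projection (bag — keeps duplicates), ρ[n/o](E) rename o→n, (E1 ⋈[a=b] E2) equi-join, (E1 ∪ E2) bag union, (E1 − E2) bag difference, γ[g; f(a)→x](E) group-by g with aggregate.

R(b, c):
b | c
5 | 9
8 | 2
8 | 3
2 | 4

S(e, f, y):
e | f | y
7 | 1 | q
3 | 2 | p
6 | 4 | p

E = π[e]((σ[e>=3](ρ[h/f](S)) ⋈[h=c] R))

Stepwise |·|:
  S → 3
  ρ[h/f](S) → 3
  σ[e>=3](ρ[h/f](S)) → 3
  R → 4
  (σ[e>=3](ρ[h/f](S)) ⋈[h=c] R) → 2
  π[e]((σ[e>=3](ρ[h/f](S)) ⋈[h=c] R)) → 2

|E| = 2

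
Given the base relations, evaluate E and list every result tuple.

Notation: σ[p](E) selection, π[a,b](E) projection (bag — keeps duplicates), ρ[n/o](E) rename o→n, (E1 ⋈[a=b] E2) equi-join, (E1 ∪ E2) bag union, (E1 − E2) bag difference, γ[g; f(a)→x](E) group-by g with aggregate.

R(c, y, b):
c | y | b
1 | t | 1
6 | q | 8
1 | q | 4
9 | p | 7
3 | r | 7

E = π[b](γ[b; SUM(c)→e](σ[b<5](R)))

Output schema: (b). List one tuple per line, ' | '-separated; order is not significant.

Row counts bottom-up:
  R → 5
  σ[b<5](R) → 2
  γ[b; SUM(c)→e](σ[b<5](R)) → 2
  π[b](γ[b; SUM(c)→e](σ[b<5](R))) → 2

== RESULT ==
b
1
4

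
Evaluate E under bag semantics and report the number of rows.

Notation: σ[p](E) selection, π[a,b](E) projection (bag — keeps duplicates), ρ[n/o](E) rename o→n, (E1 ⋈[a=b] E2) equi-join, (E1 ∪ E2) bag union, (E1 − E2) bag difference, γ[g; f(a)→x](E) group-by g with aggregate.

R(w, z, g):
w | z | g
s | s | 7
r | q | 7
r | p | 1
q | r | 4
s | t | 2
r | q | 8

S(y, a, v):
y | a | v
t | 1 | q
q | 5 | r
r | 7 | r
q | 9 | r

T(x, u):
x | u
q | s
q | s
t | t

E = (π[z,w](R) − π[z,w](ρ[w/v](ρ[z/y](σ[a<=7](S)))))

Per-node cardinality:
  R → 6
  π[z,w](R) → 6
  S → 4
  σ[a<=7](S) → 3
  ρ[z/y](σ[a<=7](S)) → 3
  ρ[w/v](ρ[z/y](σ[a<=7](S))) → 3
  π[z,w](ρ[w/v](ρ[z/y](σ[a<=7](S)))) → 3
  (π[z,w](R) − π[z,w](ρ[w/v](ρ[z/y](σ[a<=7](S))))) → 5

|E| = 5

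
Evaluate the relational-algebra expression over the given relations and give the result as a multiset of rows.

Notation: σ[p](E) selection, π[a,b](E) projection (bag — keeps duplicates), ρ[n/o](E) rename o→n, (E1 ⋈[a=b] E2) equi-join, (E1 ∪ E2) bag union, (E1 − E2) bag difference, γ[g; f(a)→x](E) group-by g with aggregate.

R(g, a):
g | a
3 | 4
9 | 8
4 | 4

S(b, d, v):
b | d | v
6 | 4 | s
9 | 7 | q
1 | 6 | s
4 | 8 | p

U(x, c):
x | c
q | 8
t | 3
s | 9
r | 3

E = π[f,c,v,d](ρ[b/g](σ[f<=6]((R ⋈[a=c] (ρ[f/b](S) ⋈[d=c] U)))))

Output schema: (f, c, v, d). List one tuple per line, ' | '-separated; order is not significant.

Stepwise |·|:
  R → 3
  S → 4
  ρ[f/b](S) → 4
  U → 4
  (ρ[f/b](S) ⋈[d=c] U) → 1
  (R ⋈[a=c] (ρ[f/b](S) ⋈[d=c] U)) → 1
  σ[f<=6]((R ⋈[a=c] (ρ[f/b](S) ⋈[d=c] U))) → 1
  ρ[b/g](σ[f<=6]((R ⋈[a=c] (ρ[f/b](S) ⋈[d=c] U)))) → 1
  π[f,c,v,d](ρ[b/g](σ[f<=6]((R ⋈[a=c] (ρ[f/b](S) ⋈[d=c] U))))) → 1

== RESULT ==
f | c | v | d
4 | 8 | p | 8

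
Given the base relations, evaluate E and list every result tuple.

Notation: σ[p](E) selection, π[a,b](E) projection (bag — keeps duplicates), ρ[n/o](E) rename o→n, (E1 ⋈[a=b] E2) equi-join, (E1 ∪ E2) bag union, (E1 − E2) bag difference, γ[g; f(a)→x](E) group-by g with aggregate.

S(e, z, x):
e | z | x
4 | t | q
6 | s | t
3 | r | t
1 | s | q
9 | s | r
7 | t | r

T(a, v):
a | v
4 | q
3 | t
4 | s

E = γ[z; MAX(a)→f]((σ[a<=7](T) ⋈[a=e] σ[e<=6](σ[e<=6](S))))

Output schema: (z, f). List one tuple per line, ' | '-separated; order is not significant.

Stepwise |·|:
  T → 3
  σ[a<=7](T) → 3
  S → 6
  σ[e<=6](S) → 4
  σ[e<=6](σ[e<=6](S)) → 4
  (σ[a<=7](T) ⋈[a=e] σ[e<=6](σ[e<=6](S))) → 3
  γ[z; MAX(a)→f]((σ[a<=7](T) ⋈[a=e] σ[e<=6](σ[e<=6](S)))) → 2

== RESULT ==
z | f
r | 3
t | 4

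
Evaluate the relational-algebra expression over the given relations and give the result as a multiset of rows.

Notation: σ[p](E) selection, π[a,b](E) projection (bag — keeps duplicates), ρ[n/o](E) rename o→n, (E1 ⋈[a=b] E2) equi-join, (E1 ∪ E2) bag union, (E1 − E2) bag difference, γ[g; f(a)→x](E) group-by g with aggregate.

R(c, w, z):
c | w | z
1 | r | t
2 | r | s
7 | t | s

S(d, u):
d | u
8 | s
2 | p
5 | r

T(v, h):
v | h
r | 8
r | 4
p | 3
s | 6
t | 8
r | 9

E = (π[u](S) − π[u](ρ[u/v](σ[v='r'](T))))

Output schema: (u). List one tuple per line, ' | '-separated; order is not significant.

Stepwise |·|:
  S → 3
  π[u](S) → 3
  T → 6
  σ[v='r'](T) → 3
  ρ[u/v](σ[v='r'](T)) → 3
  π[u](ρ[u/v](σ[v='r'](T))) → 3
  (π[u](S) − π[u](ρ[u/v](σ[v='r'](T)))) → 2

== RESULT ==
u
p
s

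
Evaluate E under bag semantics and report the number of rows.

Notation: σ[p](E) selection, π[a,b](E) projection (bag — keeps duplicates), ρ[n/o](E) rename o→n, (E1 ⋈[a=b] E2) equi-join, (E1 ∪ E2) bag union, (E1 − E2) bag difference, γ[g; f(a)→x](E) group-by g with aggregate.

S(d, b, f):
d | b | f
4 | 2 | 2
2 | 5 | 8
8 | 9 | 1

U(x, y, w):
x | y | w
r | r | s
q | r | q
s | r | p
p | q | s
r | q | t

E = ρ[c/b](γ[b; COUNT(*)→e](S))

Row counts bottom-up:
  S → 3
  γ[b; COUNT(*)→e](S) → 3
  ρ[c/b](γ[b; COUNT(*)→e](S)) → 3

|E| = 3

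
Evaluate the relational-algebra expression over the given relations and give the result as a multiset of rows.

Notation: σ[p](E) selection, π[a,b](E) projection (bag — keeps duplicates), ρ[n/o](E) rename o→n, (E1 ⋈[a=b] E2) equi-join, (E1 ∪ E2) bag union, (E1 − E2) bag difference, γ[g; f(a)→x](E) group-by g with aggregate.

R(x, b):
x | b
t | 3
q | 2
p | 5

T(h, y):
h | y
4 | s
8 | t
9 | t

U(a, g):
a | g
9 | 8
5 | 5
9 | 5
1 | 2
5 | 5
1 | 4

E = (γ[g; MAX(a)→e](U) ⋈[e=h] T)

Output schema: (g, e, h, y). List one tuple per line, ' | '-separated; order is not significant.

Row counts bottom-up:
  U → 6
  γ[g; MAX(a)→e](U) → 4
  T → 3
  (γ[g; MAX(a)→e](U) ⋈[e=h] T) → 2

== RESULT ==
g | e | h | y
5 | 9 | 9 | t
8 | 9 | 9 | t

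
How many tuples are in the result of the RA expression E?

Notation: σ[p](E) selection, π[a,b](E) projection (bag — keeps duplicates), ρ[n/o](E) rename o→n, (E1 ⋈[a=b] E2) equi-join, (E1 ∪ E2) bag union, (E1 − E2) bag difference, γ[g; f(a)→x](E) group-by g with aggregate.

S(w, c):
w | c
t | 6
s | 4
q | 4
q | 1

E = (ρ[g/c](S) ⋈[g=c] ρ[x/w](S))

Per-node cardinality:
  S → 4
  ρ[g/c](S) → 4
  S → 4
  ρ[x/w](S) → 4
  (ρ[g/c](S) ⋈[g=c] ρ[x/w](S)) → 6

|E| = 6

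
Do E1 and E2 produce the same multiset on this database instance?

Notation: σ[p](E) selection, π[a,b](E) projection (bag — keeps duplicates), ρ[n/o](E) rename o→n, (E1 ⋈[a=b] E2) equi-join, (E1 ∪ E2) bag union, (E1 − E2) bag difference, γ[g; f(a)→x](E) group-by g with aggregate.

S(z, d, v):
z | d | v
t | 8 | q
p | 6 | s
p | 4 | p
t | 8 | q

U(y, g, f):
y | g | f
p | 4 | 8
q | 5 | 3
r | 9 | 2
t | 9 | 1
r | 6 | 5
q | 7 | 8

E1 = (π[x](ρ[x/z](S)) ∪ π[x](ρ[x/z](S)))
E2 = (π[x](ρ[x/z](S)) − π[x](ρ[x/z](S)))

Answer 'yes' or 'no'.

E1 per-node cardinality:
  S → 4
  ρ[x/z](S) → 4
  π[x](ρ[x/z](S)) → 4
  S → 4
  ρ[x/z](S) → 4
  π[x](ρ[x/z](S)) → 4
  (π[x](ρ[x/z](S)) ∪ π[x](ρ[x/z](S))) → 8
E2 per-node cardinality:
  S → 4
  ρ[x/z](S) → 4
  π[x](ρ[x/z](S)) → 4
  S → 4
  ρ[x/z](S) → 4
  π[x](ρ[x/z](S)) → 4
  (π[x](ρ[x/z](S)) − π[x](ρ[x/z](S))) → 0

E1 result:
x
p
p
p
p
t
t
t
t
E2 result:
x
(0 rows)
Witness: ('p',) appears 4× in E1 but 0× in E2.

no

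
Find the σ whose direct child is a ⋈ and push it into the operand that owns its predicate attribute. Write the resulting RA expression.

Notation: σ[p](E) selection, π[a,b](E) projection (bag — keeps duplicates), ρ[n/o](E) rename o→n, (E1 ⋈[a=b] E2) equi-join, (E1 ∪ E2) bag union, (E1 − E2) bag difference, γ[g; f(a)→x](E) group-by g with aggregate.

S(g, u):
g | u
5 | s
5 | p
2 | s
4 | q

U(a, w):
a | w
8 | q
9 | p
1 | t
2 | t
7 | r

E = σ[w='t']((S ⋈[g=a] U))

σ filters on w, owned by the right side.
E' = (S ⋈[g=a] σ[w='t'](U))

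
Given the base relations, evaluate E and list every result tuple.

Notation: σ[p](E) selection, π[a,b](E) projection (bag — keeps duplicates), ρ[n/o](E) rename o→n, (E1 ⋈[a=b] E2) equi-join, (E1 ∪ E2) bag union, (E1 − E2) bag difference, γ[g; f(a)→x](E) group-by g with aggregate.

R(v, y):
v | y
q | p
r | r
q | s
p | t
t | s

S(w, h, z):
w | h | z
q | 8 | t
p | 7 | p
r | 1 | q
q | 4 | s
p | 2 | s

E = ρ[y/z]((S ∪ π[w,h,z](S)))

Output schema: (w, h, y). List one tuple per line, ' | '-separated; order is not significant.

Row counts bottom-up:
  S → 5
  S → 5
  π[w,h,z](S) → 5
  (S ∪ π[w,h,z](S)) → 10
  ρ[y/z]((S ∪ π[w,h,z](S))) → 10

== RESULT ==
w | h | y
p | 2 | s
p | 2 | s
p | 7 | p
p | 7 | p
q | 4 | s
q | 4 | s
q | 8 | t
q | 8 | t
r | 1 | q
r | 1 | q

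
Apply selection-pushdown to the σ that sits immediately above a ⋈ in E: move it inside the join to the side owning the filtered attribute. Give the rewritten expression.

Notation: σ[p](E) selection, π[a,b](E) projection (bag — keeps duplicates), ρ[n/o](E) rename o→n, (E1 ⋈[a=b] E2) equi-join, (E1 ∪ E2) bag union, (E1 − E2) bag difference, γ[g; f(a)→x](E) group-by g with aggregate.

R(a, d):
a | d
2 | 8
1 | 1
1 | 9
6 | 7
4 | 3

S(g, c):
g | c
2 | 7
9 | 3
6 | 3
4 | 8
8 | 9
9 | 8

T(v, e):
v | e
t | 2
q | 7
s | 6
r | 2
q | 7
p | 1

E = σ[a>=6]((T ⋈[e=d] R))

σ filters on a, owned by the right side.
E' = (T ⋈[e=d] σ[a>=6](R))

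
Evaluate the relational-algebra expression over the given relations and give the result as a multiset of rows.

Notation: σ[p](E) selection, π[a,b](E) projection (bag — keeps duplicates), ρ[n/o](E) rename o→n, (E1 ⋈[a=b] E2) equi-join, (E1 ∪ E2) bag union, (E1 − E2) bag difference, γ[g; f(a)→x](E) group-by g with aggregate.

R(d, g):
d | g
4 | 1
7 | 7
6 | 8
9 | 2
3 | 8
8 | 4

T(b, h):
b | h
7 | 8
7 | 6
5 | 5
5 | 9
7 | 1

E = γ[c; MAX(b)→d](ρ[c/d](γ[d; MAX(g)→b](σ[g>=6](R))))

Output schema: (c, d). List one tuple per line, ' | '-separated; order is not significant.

Per-node cardinality:
  R → 6
  σ[g>=6](R) → 3
  γ[d; MAX(g)→b](σ[g>=6](R)) → 3
  ρ[c/d](γ[d; MAX(g)→b](σ[g>=6](R))) → 3
  γ[c; MAX(b)→d](ρ[c/d](γ[d; MAX(g)→b](σ[g>=6](R)))) → 3

== RESULT ==
c | d
3 | 8
6 | 8
7 | 7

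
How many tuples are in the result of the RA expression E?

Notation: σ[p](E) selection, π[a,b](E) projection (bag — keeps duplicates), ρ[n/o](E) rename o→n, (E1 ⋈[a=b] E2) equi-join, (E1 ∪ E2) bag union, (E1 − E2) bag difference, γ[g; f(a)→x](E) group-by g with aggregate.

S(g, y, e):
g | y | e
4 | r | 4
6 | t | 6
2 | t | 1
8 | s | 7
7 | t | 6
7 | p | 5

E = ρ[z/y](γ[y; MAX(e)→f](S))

Subexpression sizes:
  S → 6
  γ[y; MAX(e)→f](S) → 4
  ρ[z/y](γ[y; MAX(e)→f](S)) → 4

|E| = 4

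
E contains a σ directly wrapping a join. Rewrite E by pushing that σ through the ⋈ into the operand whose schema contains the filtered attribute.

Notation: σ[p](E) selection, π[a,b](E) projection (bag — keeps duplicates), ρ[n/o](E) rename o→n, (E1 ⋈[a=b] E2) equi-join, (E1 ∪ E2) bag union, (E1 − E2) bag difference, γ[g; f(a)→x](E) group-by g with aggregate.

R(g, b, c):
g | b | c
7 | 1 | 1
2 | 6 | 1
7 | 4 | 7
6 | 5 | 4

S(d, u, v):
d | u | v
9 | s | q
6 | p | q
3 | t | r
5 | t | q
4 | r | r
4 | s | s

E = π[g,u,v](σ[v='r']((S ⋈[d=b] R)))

σ filters on v, owned by the left side.
E' = π[g,u,v]((σ[v='r'](S) ⋈[d=b] R))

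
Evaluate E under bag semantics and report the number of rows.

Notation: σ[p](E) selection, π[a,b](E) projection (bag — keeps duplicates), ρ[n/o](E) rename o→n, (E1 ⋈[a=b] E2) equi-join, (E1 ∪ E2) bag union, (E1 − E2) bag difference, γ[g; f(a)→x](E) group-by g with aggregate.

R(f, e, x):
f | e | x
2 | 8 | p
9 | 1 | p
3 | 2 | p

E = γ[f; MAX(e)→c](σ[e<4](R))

Per-node cardinality:
  R → 3
  σ[e<4](R) → 2
  γ[f; MAX(e)→c](σ[e<4](R)) → 2

|E| = 2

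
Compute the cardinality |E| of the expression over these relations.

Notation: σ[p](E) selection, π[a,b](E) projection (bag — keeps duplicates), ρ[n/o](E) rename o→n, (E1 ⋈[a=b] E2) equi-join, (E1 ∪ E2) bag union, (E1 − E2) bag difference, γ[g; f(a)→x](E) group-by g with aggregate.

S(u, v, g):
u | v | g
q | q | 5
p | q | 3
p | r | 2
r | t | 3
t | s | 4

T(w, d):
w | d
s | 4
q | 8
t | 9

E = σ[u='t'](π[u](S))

Subexpression sizes:
  S → 5
  π[u](S) → 5
  σ[u='t'](π[u](S)) → 1

|E| = 1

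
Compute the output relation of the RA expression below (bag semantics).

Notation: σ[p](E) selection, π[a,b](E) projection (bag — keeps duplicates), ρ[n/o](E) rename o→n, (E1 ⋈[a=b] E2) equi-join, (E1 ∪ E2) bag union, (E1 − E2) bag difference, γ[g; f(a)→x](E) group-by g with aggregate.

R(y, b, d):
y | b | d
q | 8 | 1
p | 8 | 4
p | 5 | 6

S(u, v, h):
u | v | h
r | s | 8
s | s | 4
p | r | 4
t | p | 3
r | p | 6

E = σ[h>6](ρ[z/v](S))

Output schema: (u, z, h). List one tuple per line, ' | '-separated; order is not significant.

Per-node cardinality:
  S → 5
  ρ[z/v](S) → 5
  σ[h>6](ρ[z/v](S)) → 1

== RESULT ==
u | z | h
r | s | 8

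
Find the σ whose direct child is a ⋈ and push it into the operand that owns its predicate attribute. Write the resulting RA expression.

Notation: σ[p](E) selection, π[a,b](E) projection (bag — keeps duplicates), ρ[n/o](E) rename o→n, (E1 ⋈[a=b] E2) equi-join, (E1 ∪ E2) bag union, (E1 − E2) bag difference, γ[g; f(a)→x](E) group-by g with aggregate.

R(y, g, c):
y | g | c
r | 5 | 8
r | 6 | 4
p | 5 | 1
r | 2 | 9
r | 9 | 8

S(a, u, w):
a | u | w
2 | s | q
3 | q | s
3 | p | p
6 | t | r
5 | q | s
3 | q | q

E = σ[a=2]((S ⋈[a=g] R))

σ filters on a, owned by the left side.
E' = (σ[a=2](S) ⋈[a=g] R)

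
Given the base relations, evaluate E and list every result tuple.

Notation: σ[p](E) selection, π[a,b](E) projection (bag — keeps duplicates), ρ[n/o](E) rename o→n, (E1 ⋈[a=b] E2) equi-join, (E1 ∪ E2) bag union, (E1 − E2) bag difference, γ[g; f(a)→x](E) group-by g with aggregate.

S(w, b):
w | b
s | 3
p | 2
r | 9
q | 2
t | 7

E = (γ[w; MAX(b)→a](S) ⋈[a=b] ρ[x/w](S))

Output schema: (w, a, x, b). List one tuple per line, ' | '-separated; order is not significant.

Per-node cardinality:
  S → 5
  γ[w; MAX(b)→a](S) → 5
  S → 5
  ρ[x/w](S) → 5
  (γ[w; MAX(b)→a](S) ⋈[a=b] ρ[x/w](S)) → 7

== RESULT ==
w | a | x | b
p | 2 | p | 2
p | 2 | q | 2
q | 2 | p | 2
q | 2 | q | 2
r | 9 | r | 9
s | 3 | s | 3
t | 7 | t | 7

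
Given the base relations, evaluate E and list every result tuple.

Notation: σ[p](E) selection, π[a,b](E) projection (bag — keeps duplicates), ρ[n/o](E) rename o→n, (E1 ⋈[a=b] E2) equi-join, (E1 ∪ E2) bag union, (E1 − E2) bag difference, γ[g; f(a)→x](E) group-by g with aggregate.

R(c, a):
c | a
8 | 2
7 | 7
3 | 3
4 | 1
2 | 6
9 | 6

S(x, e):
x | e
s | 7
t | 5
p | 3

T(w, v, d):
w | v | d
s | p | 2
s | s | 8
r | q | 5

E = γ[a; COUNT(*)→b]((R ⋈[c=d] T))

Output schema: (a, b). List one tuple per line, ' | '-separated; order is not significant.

Row counts bottom-up:
  R → 6
  T → 3
  (R ⋈[c=d] T) → 2
  γ[a; COUNT(*)→b]((R ⋈[c=d] T)) → 2

== RESULT ==
a | b
2 | 1
6 | 1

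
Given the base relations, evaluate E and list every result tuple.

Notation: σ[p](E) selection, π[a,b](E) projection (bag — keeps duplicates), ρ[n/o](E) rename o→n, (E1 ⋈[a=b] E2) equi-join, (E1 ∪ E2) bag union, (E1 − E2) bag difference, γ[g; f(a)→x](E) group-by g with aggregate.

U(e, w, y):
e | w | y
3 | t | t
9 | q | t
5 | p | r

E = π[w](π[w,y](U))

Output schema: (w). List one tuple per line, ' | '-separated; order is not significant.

Row counts bottom-up:
  U → 3
  π[w,y](U) → 3
  π[w](π[w,y](U)) → 3

== RESULT ==
w
p
q
t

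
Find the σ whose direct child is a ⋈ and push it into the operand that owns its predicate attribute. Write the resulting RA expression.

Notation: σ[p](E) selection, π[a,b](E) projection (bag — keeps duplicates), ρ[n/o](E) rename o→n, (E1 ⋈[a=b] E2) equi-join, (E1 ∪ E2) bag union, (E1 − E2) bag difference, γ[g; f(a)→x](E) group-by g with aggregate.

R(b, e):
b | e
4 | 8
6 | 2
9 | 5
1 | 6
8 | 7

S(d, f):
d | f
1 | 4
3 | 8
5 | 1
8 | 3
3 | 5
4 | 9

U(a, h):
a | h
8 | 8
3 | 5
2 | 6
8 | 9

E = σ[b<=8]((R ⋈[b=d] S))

σ filters on b, owned by the left side.
E' = (σ[b<=8](R) ⋈[b=d] S)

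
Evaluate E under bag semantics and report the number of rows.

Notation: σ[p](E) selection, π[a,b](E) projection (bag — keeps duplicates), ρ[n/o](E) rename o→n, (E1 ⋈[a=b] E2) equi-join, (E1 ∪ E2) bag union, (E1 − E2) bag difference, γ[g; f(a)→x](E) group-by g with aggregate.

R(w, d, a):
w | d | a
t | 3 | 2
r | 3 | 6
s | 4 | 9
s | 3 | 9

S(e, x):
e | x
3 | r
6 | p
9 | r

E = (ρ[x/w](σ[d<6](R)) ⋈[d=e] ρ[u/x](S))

Subexpression sizes:
  R → 4
  σ[d<6](R) → 4
  ρ[x/w](σ[d<6](R)) → 4
  S → 3
  ρ[u/x](S) → 3
  (ρ[x/w](σ[d<6](R)) ⋈[d=e] ρ[u/x](S)) → 3

|E| = 3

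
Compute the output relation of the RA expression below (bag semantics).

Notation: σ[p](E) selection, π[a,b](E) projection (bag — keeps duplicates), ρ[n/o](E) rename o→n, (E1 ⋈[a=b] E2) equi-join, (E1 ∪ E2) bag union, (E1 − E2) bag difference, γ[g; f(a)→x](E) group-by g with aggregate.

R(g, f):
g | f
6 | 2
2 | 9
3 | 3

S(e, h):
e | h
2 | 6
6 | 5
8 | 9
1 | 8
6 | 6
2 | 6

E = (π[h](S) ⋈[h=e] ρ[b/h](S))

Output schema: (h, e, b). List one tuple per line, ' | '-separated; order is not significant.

Per-node cardinality:
  S → 6
  π[h](S) → 6
  S → 6
  ρ[b/h](S) → 6
  (π[h](S) ⋈[h=e] ρ[b/h](S)) → 7

== RESULT ==
h | e | b
6 | 6 | 5
6 | 6 | 5
6 | 6 | 5
6 | 6 | 6
6 | 6 | 6
6 | 6 | 6
8 | 8 | 9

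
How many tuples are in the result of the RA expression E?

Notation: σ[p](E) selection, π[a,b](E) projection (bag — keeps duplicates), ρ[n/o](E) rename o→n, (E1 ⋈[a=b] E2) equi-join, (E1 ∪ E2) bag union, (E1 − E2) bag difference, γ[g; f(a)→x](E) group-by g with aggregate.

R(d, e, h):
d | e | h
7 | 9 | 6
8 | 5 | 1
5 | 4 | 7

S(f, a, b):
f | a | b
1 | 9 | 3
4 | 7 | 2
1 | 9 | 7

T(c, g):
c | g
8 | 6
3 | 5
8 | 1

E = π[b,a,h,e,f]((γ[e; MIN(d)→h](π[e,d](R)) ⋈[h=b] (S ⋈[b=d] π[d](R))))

Subexpression sizes:
  R → 3
  π[e,d](R) → 3
  γ[e; MIN(d)→h](π[e,d](R)) → 3
  S → 3
  R → 3
  π[d](R) → 3
  (S ⋈[b=d] π[d](R)) → 1
  (γ[e; MIN(d)→h](π[e,d](R)) ⋈[h=b] (S ⋈[b=d] π[d](R))) → 1
  π[b,a,h,e,f]((γ[e; MIN(d)→h](π[e,d](R)) ⋈[h=b] (S ⋈[b=d] π[d](R)))) → 1

|E| = 1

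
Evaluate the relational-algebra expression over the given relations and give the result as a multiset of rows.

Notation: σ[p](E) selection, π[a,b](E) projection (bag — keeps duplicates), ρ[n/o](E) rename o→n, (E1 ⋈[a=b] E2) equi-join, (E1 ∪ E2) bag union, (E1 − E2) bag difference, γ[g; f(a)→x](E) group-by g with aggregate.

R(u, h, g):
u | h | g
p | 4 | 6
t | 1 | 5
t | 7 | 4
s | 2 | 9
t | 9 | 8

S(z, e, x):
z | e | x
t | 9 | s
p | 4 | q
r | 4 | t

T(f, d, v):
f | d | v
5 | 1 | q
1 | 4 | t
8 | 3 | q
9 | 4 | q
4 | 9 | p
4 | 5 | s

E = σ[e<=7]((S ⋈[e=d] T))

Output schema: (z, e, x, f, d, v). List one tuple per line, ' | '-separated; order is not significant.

Subexpression sizes:
  S → 3
  T → 6
  (S ⋈[e=d] T) → 5
  σ[e<=7]((S ⋈[e=d] T)) → 4

== RESULT ==
z | e | x | f | d | v
p | 4 | q | 1 | 4 | t
p | 4 | q | 9 | 4 | q
r | 4 | t | 1 | 4 | t
r | 4 | t | 9 | 4 | q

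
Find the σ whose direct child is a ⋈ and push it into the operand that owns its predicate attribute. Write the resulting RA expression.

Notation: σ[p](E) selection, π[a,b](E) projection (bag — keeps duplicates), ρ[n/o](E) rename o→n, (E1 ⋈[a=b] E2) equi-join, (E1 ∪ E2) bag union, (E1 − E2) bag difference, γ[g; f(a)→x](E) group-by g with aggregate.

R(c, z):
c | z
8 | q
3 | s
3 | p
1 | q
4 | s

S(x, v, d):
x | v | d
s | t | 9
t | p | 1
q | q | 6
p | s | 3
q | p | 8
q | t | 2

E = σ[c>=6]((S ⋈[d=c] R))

σ filters on c, owned by the right side.
E' = (S ⋈[d=c] σ[c>=6](R))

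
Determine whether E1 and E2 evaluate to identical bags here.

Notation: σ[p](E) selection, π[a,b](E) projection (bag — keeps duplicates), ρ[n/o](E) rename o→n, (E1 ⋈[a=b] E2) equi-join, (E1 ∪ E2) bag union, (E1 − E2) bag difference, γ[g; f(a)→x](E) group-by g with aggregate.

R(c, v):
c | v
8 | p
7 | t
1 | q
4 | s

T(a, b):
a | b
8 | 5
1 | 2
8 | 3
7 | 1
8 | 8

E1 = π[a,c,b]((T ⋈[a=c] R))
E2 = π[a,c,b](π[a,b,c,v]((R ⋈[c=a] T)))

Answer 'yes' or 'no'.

E1 per-node cardinality:
  T → 5
  R → 4
  (T ⋈[a=c] R) → 5
  π[a,c,b]((T ⋈[a=c] R)) → 5
E2 per-node cardinality:
  R → 4
  T → 5
  (R ⋈[c=a] T) → 5
  π[a,b,c,v]((R ⋈[c=a] T)) → 5
  π[a,c,b](π[a,b,c,v]((R ⋈[c=a] T))) → 5

E1 and E2 produce the same multiset:
a | c | b
1 | 1 | 2
7 | 7 | 1
8 | 8 | 3
8 | 8 | 5
8 | 8 | 8

yes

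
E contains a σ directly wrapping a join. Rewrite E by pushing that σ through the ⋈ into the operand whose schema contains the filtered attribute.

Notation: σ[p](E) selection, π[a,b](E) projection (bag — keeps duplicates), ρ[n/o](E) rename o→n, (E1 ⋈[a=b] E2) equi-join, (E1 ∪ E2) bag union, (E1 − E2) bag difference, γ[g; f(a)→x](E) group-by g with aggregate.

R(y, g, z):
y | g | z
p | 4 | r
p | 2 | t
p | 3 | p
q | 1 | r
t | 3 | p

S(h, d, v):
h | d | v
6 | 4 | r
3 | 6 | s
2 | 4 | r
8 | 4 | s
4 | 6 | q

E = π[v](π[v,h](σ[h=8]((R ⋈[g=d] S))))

σ filters on h, owned by the right side.
E' = π[v](π[v,h]((R ⋈[g=d] σ[h=8](S))))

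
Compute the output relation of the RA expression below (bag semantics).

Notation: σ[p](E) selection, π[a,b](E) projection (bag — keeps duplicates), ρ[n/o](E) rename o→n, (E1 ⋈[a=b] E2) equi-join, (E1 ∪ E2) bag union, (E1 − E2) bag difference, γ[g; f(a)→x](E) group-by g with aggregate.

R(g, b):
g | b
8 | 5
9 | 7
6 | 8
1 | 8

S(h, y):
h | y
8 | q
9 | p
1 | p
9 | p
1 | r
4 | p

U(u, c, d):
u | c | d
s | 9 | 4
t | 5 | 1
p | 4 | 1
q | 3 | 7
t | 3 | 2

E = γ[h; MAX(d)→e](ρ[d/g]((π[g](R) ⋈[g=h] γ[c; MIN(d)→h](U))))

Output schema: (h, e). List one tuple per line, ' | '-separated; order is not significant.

Row counts bottom-up:
  R → 4
  π[g](R) → 4
  U → 5
  γ[c; MIN(d)→h](U) → 4
  (π[g](R) ⋈[g=h] γ[c; MIN(d)→h](U)) → 2
  ρ[d/g]((π[g](R) ⋈[g=h] γ[c; MIN(d)→h](U))) → 2
  γ[h; MAX(d)→e](ρ[d/g]((π[g](R) ⋈[g=h] γ[c; MIN(d)→h](U)))) → 1

== RESULT ==
h | e
1 | 1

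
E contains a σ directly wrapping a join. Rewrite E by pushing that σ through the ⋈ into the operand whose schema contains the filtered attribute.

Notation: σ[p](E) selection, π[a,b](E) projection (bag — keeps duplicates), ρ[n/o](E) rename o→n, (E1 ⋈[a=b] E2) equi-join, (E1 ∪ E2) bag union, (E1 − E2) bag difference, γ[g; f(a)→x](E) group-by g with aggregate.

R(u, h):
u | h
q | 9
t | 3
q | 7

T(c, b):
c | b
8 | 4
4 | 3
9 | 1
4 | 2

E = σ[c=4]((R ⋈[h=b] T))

σ filters on c, owned by the right side.
E' = (R ⋈[h=b] σ[c=4](T))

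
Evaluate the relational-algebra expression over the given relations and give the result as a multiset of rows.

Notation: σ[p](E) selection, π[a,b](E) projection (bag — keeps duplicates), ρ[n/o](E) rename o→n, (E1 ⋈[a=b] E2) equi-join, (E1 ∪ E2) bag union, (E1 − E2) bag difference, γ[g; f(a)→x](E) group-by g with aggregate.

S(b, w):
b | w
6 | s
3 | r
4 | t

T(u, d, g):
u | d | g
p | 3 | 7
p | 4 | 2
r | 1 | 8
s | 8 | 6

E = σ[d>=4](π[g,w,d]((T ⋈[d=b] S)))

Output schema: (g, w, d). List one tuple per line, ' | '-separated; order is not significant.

Stepwise |·|:
  T → 4
  S → 3
  (T ⋈[d=b] S) → 2
  π[g,w,d]((T ⋈[d=b] S)) → 2
  σ[d>=4](π[g,w,d]((T ⋈[d=b] S))) → 1

== RESULT ==
g | w | d
2 | t | 4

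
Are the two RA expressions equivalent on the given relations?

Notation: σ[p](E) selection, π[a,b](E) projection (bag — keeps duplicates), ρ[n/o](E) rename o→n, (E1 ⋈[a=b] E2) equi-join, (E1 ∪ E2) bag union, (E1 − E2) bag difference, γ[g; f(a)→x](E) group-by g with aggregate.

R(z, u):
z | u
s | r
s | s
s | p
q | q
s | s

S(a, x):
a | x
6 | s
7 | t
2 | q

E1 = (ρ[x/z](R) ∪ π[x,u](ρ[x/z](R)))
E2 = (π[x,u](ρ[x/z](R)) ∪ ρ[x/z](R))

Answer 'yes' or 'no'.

E1 stepwise |·|:
  R → 5
  ρ[x/z](R) → 5
  R → 5
  ρ[x/z](R) → 5
  π[x,u](ρ[x/z](R)) → 5
  (ρ[x/z](R) ∪ π[x,u](ρ[x/z](R))) → 10
E2 stepwise |·|:
  R → 5
  ρ[x/z](R) → 5
  π[x,u](ρ[x/z](R)) → 5
  R → 5
  ρ[x/z](R) → 5
  (π[x,u](ρ[x/z](R)) ∪ ρ[x/z](R)) → 10

E1 and E2 produce the same multiset:
x | u
q | q
q | q
s | p
s | p
s | r
s | r
s | s
s | s
s | s
s | s

yes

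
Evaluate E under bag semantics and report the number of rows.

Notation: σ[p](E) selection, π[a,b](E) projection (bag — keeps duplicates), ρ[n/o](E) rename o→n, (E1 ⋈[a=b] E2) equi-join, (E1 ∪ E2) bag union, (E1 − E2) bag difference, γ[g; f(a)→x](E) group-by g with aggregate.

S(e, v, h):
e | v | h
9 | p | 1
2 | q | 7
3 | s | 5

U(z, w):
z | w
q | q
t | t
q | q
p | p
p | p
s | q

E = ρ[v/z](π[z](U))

Subexpression sizes:
  U → 6
  π[z](U) → 6
  ρ[v/z](π[z](U)) → 6

|E| = 6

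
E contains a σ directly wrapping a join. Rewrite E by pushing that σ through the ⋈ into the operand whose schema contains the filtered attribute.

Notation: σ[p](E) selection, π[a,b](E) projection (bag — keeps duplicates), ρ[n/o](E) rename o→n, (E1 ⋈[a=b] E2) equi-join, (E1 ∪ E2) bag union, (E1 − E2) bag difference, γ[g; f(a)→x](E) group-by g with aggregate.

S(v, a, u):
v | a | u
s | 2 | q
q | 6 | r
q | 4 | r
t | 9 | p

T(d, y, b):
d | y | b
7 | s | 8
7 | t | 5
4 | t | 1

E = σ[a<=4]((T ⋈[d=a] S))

σ filters on a, owned by the right side.
E' = (T ⋈[d=a] σ[a<=4](S))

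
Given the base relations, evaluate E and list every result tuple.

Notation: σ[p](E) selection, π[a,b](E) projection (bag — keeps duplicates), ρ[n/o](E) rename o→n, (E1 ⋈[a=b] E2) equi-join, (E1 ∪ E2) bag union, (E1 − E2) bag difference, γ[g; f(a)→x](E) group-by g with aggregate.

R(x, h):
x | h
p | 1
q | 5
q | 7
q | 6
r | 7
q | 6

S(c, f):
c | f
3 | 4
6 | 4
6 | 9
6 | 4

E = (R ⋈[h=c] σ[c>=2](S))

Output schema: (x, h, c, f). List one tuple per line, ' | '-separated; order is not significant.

Per-node cardinality:
  R → 6
  S → 4
  σ[c>=2](S) → 4
  (R ⋈[h=c] σ[c>=2](S)) → 6

== RESULT ==
x | h | c | f
q | 6 | 6 | 4
q | 6 | 6 | 4
q | 6 | 6 | 4
q | 6 | 6 | 4
q | 6 | 6 | 9
q | 6 | 6 | 9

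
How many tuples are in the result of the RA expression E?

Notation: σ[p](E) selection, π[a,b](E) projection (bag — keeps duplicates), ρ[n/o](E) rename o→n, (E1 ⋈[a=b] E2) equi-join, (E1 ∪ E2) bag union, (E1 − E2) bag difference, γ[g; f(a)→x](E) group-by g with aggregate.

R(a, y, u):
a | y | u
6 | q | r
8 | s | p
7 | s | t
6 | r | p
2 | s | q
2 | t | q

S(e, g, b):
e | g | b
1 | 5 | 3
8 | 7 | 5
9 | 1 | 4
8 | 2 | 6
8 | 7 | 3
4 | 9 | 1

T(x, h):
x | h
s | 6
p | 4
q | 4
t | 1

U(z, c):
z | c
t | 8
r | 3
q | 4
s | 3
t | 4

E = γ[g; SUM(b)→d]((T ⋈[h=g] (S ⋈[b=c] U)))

Row counts bottom-up:
  T → 4
  S → 6
  U → 5
  (S ⋈[b=c] U) → 6
  (T ⋈[h=g] (S ⋈[b=c] U)) → 2
  γ[g; SUM(b)→d]((T ⋈[h=g] (S ⋈[b=c] U))) → 1

|E| = 1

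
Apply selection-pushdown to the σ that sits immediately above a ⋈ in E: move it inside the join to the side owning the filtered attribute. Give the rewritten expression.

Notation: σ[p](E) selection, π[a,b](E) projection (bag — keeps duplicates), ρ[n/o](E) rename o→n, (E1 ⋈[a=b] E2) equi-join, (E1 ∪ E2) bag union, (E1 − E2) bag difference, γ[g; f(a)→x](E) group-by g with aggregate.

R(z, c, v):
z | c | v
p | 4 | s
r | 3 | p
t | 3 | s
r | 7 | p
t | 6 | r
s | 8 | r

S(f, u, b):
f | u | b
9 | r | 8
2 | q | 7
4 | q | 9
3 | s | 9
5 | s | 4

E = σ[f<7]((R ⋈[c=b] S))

σ filters on f, owned by the right side.
E' = (R ⋈[c=b] σ[f<7](S))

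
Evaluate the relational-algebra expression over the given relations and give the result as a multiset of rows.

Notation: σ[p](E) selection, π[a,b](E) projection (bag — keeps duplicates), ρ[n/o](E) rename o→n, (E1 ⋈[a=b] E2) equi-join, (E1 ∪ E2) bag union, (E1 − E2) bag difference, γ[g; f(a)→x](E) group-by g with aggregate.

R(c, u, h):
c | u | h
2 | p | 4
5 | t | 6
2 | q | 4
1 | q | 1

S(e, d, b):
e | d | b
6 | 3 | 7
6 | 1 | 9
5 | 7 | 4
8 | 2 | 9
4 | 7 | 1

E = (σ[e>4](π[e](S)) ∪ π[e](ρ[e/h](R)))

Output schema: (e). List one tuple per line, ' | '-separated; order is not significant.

Row counts bottom-up:
  S → 5
  π[e](S) → 5
  σ[e>4](π[e](S)) → 4
  R → 4
  ρ[e/h](R) → 4
  π[e](ρ[e/h](R)) → 4
  (σ[e>4](π[e](S)) ∪ π[e](ρ[e/h](R))) → 8

== RESULT ==
e
1
4
4
5
6
6
6
8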